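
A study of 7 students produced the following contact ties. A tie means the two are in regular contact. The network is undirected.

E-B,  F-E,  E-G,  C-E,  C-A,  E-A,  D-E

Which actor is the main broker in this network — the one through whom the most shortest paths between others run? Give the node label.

E

Unnormalized betweenness of each node: A:0, B:0, C:0, D:0, E:14, F:0, G:0.
E has the largest value, 14, making it the main broker — the node through which the most shortest paths run.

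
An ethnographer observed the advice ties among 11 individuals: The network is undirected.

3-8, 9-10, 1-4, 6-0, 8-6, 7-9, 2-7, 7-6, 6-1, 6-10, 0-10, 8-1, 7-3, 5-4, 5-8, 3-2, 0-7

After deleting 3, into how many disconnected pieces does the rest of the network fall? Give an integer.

1

3's neighbors (2, 7, and 8) remain reachable from one another through other ties, so the rest of the network stays in one piece.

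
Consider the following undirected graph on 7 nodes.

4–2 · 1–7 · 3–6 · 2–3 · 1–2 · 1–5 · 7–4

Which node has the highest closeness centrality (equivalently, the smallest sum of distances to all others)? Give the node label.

Farness (sum of distances to all others) for each node — 1:10, 2:9, 3:12, 4:12, 5:15, 6:17, 7:13.
The smallest farness is 9, for 2, so 2 has the highest closeness.

2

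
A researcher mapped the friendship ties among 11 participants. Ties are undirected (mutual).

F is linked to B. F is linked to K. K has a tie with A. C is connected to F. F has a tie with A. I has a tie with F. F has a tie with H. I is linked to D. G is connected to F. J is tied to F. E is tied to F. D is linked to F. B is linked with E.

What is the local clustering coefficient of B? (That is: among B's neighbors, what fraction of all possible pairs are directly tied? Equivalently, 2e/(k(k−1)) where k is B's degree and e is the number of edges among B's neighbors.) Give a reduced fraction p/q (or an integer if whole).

1

B's neighbors: E and F (k = 2).
Possible neighbor pairs: C(2,2) = 1. Edges among them: E–F → e = 1.
Clustering(B) = 1/1.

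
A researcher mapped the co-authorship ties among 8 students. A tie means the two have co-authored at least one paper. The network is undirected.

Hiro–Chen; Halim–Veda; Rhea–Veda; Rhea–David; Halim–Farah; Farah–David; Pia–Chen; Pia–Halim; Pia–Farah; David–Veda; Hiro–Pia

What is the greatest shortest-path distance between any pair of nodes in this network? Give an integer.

Eccentricity of each node (its greatest distance to any other): Chen:4, David:3, Farah:2, Halim:2, Hiro:4, Pia:3, Rhea:4, Veda:3.
The maximum eccentricity is 4, realized for instance by the pair Rhea–Hiro via Rhea – Veda – Halim – Pia – Hiro. So the diameter is 4.

4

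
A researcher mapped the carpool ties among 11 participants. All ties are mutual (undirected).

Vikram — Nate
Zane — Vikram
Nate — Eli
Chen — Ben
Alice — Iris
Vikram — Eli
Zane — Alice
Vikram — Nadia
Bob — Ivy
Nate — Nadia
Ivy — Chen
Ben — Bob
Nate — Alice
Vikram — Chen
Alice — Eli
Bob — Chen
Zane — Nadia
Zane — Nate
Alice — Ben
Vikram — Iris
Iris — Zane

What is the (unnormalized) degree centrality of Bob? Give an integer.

3

Bob is directly tied to Ben, Chen, and Ivy. That is 3 neighbors, so the degree of Bob is 3.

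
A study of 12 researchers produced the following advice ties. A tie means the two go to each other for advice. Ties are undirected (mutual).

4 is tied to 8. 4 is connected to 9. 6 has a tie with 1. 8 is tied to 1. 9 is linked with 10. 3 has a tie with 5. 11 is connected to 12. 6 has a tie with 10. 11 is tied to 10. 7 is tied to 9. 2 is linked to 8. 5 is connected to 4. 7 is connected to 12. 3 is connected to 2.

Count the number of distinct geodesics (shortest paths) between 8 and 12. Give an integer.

1

The shortest distance is 4, and the only length-4 path is 8–4–9–7–12. So there is exactly 1 shortest path.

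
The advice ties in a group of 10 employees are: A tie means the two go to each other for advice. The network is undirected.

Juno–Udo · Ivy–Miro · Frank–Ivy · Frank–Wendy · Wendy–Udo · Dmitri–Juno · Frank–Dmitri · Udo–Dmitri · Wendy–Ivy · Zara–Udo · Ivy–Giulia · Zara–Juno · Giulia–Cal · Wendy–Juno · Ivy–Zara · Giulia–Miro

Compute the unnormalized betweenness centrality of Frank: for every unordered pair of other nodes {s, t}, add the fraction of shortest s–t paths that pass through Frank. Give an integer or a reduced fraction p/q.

13/3

Pairs whose geodesics pass through Frank — Dmitri–Ivy: 1; Dmitri–Wendy: 1/3; Dmitri–Giulia: 1; Dmitri–Cal: 1; Dmitri–Miro: 1.
All other pairs contribute 0.
Summing the contributions gives betweenness(Frank) = 13/3.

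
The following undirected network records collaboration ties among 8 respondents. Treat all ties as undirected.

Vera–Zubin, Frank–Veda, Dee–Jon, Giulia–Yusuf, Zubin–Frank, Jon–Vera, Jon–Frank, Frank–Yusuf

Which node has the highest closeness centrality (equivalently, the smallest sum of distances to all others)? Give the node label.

Farness (sum of distances to all others) for each node — Dee:18, Frank:10, Giulia:20, Jon:12, Veda:16, Vera:16, Yusuf:14, Zubin:14.
The smallest farness is 10, for Frank, so Frank has the highest closeness.

Frank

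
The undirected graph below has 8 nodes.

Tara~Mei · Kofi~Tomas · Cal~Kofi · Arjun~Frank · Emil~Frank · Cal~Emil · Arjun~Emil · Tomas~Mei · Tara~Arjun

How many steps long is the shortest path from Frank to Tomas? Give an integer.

One shortest route is Frank – Emil – Cal – Kofi – Tomas, which uses 4 edges, and at distance 3 from Frank we only reach {Kofi, Mei}, which does not include Tomas. So d(Frank,Tomas) = 4.

4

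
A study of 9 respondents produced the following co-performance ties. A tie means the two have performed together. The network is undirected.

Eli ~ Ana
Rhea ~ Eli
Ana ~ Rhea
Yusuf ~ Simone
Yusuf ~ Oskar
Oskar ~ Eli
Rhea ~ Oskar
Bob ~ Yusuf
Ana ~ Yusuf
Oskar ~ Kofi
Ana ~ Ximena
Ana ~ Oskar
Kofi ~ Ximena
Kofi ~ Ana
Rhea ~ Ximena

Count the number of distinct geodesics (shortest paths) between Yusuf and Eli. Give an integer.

2

The shortest distance is 2. The length-2 paths are: Yusuf–Ana–Eli; Yusuf–Oskar–Eli.
That gives 2 distinct shortest paths.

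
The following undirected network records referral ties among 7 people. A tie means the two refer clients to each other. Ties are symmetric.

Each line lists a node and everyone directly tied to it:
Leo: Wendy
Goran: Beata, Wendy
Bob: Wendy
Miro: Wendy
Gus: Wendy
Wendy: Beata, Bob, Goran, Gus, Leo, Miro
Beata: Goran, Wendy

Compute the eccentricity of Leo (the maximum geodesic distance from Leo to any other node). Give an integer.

2

Distances from Leo: Beata:2, Bob:2, Goran:2, Gus:2, Miro:2, Wendy:1.
The largest is 2 (to Gus, Goran, Beata, Bob, and Miro), so the eccentricity of Leo is 2.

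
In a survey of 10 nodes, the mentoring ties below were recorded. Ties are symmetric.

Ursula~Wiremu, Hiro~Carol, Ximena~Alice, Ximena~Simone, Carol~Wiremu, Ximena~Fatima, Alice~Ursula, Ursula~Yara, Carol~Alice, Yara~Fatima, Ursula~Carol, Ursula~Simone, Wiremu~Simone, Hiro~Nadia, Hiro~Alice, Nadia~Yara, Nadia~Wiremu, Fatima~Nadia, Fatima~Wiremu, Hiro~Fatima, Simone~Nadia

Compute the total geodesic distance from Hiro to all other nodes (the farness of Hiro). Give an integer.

14

Distances from Hiro: Alice:1, Carol:1, Fatima:1, Nadia:1, Simone:2, Ursula:2, Wiremu:2, Ximena:2, Yara:2.
Sum = 1 + 1 + 1 + 1 + 2 + 2 + 2 + 2 + 2 = 14.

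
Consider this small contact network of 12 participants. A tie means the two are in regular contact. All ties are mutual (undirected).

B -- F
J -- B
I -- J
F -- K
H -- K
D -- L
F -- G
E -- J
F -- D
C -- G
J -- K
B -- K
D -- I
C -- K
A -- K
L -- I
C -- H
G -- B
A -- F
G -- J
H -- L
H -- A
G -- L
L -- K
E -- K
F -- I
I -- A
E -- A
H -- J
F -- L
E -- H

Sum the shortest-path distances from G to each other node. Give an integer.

17

Distances from G: A:2, B:1, C:1, D:2, E:2, F:1, H:2, I:2, J:1, K:2, L:1.
Sum = 2 + 1 + 1 + 2 + 2 + 1 + 2 + 2 + 1 + 2 + 1 = 17.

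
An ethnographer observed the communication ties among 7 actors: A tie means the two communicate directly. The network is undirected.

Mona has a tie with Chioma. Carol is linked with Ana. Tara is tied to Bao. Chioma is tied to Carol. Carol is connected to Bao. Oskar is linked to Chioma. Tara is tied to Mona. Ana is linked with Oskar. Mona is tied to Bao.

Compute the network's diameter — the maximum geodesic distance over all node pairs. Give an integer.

3

Eccentricity of each node (its greatest distance to any other): Ana:3, Bao:3, Carol:2, Chioma:2, Mona:3, Oskar:3, Tara:3.
The maximum eccentricity is 3, realized for instance by the pair Mona–Ana via Mona – Chioma – Oskar – Ana. So the diameter is 3.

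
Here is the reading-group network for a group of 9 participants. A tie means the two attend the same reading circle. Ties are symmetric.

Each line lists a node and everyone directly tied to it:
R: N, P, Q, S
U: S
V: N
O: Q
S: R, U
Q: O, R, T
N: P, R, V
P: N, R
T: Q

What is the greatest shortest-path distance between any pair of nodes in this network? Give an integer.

4

Eccentricity of each node (its greatest distance to any other): N:3, O:4, P:3, Q:3, R:2, S:3, T:4, U:4, V:4.
The maximum eccentricity is 4, realized for instance by the pair U–T via U – S – R – Q – T. So the diameter is 4.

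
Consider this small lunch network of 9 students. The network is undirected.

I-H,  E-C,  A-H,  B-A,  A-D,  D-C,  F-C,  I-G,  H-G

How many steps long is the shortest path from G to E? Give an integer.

5

One shortest route is G – H – A – D – C – E, which uses 5 edges, and at distance 4 from G we only reach {C}, which does not include E. So d(G,E) = 5.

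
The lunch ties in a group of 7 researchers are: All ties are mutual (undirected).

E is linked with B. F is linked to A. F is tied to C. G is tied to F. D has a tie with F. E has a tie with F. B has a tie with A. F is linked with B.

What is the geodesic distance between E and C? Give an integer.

One shortest route is E – F – C, which uses 2 edges, and E and C are not directly tied, so nothing shorter exists. So d(E,C) = 2.

2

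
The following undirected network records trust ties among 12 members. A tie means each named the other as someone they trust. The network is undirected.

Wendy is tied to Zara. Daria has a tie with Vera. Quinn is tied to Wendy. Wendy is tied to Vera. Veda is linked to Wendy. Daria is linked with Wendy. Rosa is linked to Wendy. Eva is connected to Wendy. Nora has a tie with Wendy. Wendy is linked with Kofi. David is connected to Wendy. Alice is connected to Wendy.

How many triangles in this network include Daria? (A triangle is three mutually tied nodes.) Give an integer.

1

Daria's neighbors: Vera and Wendy.
Neighbor pairs that are themselves tied: Daria–Vera–Wendy. Each forms one triangle with Daria, for 1 in total.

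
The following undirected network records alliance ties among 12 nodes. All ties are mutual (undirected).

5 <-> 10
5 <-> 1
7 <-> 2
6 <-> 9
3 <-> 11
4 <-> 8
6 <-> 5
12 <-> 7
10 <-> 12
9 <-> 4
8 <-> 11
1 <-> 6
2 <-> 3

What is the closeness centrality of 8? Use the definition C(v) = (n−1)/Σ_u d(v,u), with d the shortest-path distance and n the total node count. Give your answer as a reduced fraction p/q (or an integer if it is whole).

11/34

Distances from 8: 1:4, 2:3, 3:2, 4:1, 5:4, 6:3, 7:4, 9:2, 10:5, 11:1, 12:5. Sum = 34.
n = 12, so closeness = 11/34.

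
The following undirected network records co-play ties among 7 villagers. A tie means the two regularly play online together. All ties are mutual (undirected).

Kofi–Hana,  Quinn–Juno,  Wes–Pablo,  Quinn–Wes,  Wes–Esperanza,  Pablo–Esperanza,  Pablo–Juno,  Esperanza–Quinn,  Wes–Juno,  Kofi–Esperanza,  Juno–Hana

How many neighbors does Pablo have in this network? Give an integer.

3

Pablo is directly tied to Esperanza, Juno, and Wes. That is 3 neighbors, so the degree of Pablo is 3.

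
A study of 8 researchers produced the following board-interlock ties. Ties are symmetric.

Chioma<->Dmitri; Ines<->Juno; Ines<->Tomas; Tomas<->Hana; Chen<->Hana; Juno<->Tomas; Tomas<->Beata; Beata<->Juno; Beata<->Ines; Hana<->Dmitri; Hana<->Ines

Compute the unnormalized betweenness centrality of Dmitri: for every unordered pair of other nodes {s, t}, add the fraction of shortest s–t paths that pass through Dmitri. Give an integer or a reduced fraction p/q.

6

Pairs whose geodesics pass through Dmitri — Hana–Chioma: 1; Chen–Chioma: 1; Chioma–Tomas: 1; Chioma–Juno: 2/2; Chioma–Ines: 1; Chioma–Beata: 2/2.
All other pairs contribute 0.
Summing the contributions gives betweenness(Dmitri) = 6.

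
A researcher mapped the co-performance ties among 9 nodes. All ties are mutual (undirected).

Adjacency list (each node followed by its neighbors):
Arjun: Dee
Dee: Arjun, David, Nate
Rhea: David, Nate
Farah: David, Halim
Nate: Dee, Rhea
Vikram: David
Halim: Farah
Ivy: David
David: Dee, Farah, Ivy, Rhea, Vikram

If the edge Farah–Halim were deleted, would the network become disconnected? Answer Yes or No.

Yes

Without the Farah–Halim edge there is no alternate route between Farah and Halim, so the network disconnects. It is a bridge.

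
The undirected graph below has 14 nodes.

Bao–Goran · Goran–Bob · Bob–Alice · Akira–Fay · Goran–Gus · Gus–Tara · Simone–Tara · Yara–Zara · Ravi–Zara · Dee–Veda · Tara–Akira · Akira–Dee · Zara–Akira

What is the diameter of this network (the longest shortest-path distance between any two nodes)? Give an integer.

7

Eccentricity of each node (its greatest distance to any other): Akira:5, Alice:7, Bao:6, Bob:6, Dee:6, Fay:6, Goran:5, Gus:4, Ravi:7, Simone:5, Tara:4, Veda:7, Yara:7, Zara:6.
The maximum eccentricity is 7, realized for instance by the pair Ravi–Alice via Ravi – Zara – Akira – Tara – Gus – Goran – Bob – Alice. So the diameter is 7.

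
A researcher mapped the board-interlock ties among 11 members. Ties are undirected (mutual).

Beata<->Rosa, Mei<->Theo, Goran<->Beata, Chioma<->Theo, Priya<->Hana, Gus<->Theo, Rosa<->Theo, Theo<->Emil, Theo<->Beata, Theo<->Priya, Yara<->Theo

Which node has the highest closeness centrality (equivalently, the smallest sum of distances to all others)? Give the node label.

Farness (sum of distances to all others) for each node — Beata:18, Chioma:21, Emil:21, Goran:27, Gus:21, Hana:28, Mei:21, Priya:19, Rosa:19, Theo:12, Yara:21.
The smallest farness is 12, for Theo, so Theo has the highest closeness.

Theo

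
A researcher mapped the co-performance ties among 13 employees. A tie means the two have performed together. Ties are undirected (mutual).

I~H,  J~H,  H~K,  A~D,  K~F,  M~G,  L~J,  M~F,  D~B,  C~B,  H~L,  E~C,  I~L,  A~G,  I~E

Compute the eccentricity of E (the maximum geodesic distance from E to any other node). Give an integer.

Distances from E: A:4, B:2, C:1, D:3, F:4, G:5, H:2, I:1, J:3, K:3, L:2, M:5.
The largest is 5 (to G and M), so the eccentricity of E is 5.

5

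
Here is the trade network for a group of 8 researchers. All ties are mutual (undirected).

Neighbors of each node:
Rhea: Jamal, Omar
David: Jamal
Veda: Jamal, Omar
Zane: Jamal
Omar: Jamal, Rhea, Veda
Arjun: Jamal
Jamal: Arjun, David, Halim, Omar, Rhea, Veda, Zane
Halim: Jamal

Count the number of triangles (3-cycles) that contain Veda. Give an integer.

Veda's neighbors: Jamal and Omar.
Neighbor pairs that are themselves tied: Veda–Jamal–Omar. Each forms one triangle with Veda, for 1 in total.

1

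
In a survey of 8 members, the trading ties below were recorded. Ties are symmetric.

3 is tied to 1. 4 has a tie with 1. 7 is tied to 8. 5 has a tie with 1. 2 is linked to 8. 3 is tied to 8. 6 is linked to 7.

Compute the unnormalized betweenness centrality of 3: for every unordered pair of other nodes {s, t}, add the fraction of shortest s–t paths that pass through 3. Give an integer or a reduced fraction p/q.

Pairs whose geodesics pass through 3 — 8–5: 1; 8–1: 1; 8–4: 1; 5–7: 1; 5–6: 1; 5–2: 1; 7–1: 1; 7–4: 1; 6–1: 1; 6–4: 1; 1–2: 1; 2–4: 1.
All other pairs contribute 0.
Summing the contributions gives betweenness(3) = 12.

12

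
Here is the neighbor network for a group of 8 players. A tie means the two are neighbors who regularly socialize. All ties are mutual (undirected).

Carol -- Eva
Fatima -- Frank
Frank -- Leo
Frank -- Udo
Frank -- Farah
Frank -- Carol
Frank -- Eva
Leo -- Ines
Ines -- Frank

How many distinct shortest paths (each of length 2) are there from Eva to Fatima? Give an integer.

1

The shortest distance is 2, and the only length-2 path is Eva–Frank–Fatima. So there is exactly 1 shortest path.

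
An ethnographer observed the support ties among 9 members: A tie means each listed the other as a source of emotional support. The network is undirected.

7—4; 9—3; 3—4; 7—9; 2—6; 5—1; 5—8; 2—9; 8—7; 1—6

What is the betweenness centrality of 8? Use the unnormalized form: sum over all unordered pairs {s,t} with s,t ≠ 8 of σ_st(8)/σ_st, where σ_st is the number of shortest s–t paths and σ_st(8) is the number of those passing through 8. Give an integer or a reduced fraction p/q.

6

Pairs whose geodesics pass through 8 — 3–5: 2/2; 9–5: 1; 1–7: 1; 1–4: 1; 5–7: 1; 5–4: 1.
All other pairs contribute 0.
Summing the contributions gives betweenness(8) = 6.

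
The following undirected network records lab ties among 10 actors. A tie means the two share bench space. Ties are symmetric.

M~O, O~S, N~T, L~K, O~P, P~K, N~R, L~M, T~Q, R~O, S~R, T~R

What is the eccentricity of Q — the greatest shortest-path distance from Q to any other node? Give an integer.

5

Distances from Q: K:5, L:5, M:4, N:2, O:3, P:4, R:2, S:3, T:1.
The largest is 5 (to K and L), so the eccentricity of Q is 5.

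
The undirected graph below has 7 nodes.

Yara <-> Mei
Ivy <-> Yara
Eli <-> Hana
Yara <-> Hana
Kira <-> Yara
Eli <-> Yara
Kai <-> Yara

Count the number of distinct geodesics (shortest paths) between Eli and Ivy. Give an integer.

The shortest distance is 2, and the only length-2 path is Eli–Yara–Ivy. So there is exactly 1 shortest path.

1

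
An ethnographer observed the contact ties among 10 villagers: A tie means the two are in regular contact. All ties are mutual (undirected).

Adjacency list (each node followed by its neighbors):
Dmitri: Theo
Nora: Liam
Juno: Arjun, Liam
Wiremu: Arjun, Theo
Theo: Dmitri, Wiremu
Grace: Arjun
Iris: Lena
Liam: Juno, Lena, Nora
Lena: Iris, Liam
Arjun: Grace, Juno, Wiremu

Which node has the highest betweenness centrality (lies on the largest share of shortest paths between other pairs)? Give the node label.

Arjun

Unnormalized betweenness of each node: Arjun:23, Dmitri:0, Grace:0, Iris:0, Juno:20, Lena:8, Liam:20, Nora:0, Theo:8, Wiremu:14.
Arjun has the largest value, 23, making it the main broker — the node through which the most shortest paths run.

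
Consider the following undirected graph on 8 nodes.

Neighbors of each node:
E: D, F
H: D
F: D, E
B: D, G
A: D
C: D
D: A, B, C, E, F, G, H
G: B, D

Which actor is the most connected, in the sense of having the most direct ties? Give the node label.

Degrees — A:1, B:2, C:1, D:7, E:2, F:2, G:2, H:1.
The maximum is 7, attained only by D.

D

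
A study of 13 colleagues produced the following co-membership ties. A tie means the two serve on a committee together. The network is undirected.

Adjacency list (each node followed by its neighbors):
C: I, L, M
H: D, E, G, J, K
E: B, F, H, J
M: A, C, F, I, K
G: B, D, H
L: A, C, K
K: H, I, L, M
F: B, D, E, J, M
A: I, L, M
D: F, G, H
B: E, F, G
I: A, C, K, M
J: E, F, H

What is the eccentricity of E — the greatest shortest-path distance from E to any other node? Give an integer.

3

Distances from E: A:3, B:1, C:3, D:2, F:1, G:2, H:1, I:3, J:1, K:2, L:3, M:2.
The largest is 3 (to L, I, A, and C), so the eccentricity of E is 3.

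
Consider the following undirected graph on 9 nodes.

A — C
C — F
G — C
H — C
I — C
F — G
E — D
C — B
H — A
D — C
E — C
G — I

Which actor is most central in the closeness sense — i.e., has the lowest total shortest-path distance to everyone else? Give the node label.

C

Farness (sum of distances to all others) for each node — A:14, B:15, C:8, D:14, E:14, F:14, G:13, H:14, I:14.
The smallest farness is 8, for C, so C has the highest closeness.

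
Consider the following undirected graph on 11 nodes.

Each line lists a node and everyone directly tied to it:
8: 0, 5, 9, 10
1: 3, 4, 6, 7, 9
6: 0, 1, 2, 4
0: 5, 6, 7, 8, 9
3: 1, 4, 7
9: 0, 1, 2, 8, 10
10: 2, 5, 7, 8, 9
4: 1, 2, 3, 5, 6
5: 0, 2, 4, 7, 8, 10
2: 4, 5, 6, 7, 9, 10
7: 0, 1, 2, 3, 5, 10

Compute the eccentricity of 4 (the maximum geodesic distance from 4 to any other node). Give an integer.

2

Distances from 4: 0:2, 1:1, 2:1, 3:1, 5:1, 6:1, 7:2, 8:2, 9:2, 10:2.
The largest is 2 (to 7, 0, 10, 8, and 9), so the eccentricity of 4 is 2.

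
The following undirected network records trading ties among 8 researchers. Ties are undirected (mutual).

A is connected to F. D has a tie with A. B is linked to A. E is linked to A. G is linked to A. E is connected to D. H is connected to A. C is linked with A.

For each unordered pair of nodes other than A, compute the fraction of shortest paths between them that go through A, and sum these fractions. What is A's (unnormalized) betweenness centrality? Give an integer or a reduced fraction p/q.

20

Pairs whose geodesics pass through A — B–E: 1; B–G: 1; B–F: 1; B–H: 1; B–D: 1; B–C: 1; E–G: 1; E–F: 1; E–H: 1; E–C: 1; G–F: 1; G–H: 1; G–D: 1; G–C: 1 … (+6 more pairs).
All other pairs contribute 0.
Summing the contributions gives betweenness(A) = 20.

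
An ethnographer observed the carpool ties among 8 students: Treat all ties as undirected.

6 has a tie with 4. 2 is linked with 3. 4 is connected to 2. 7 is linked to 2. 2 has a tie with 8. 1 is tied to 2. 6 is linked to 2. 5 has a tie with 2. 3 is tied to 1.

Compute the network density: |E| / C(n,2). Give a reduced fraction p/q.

There are 9 edges and 8 nodes, so the maximum possible is C(8,2) = 28.
Density = 9/28.

9/28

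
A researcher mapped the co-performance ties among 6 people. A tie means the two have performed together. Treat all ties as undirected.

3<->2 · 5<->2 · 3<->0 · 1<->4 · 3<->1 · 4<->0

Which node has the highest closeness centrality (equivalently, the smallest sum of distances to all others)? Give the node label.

3

Farness (sum of distances to all others) for each node — 0:9, 1:9, 2:9, 3:7, 4:11, 5:13.
The smallest farness is 7, for 3, so 3 has the highest closeness.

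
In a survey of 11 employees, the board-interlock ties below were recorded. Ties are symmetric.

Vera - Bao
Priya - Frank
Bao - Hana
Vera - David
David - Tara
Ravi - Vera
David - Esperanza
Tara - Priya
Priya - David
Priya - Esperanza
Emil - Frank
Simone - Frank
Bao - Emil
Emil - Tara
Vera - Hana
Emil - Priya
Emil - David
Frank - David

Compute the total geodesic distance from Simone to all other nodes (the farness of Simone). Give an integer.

Distances from Simone: Bao:3, David:2, Emil:2, Esperanza:3, Frank:1, Hana:4, Priya:2, Ravi:4, Tara:3, Vera:3.
Sum = 3 + 2 + 2 + 3 + 1 + 4 + 2 + 4 + 3 + 3 = 27.

27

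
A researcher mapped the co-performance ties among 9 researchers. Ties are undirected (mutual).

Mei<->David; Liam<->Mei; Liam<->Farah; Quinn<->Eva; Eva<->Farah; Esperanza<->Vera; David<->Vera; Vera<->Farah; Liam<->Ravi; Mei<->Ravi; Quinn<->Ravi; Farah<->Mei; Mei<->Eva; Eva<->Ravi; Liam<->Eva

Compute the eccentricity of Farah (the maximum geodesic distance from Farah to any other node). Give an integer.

Distances from Farah: David:2, Esperanza:2, Eva:1, Liam:1, Mei:1, Quinn:2, Ravi:2, Vera:1.
The largest is 2 (to Ravi, David, Esperanza, and Quinn), so the eccentricity of Farah is 2.

2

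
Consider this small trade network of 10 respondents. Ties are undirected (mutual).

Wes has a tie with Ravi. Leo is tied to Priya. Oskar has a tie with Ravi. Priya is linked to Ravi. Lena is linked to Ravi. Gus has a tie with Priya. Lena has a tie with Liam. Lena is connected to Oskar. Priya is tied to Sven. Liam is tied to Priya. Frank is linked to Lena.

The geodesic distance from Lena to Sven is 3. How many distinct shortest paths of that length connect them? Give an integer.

The shortest distance is 3. The length-3 paths are: Lena–Ravi–Priya–Sven; Lena–Liam–Priya–Sven.
That gives 2 distinct shortest paths.

2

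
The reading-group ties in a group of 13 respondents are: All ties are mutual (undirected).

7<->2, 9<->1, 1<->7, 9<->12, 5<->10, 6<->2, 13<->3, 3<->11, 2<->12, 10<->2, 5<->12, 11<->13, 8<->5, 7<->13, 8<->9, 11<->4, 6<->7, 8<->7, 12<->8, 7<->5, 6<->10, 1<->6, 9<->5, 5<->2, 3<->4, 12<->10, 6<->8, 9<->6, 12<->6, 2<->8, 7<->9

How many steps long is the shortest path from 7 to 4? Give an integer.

One shortest route is 7 – 13 – 3 – 4, which uses 3 edges, and at distance 2 from 7 we only reach {3, 10, 11, 12}, which does not include 4. So d(7,4) = 3.

3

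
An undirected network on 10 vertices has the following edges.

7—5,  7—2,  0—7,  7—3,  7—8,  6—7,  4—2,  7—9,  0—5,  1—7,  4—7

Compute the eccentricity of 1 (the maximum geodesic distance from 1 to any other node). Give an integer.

Distances from 1: 0:2, 2:2, 3:2, 4:2, 5:2, 6:2, 7:1, 8:2, 9:2.
The largest is 2 (to 4, 2, 0, 5, 8, 6, 9, and 3), so the eccentricity of 1 is 2.

2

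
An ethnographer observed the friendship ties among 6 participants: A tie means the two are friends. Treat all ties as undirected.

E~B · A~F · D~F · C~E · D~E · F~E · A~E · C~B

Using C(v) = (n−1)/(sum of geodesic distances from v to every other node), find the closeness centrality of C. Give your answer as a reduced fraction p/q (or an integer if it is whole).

5/8

Distances from C: A:2, B:1, D:2, E:1, F:2. Sum = 8.
n = 6, so closeness = 5/8.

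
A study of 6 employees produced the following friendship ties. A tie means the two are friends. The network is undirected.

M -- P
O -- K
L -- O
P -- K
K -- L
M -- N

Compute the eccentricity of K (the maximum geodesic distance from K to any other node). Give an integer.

3

Distances from K: L:1, M:2, N:3, O:1, P:1.
The largest is 3 (to N), so the eccentricity of K is 3.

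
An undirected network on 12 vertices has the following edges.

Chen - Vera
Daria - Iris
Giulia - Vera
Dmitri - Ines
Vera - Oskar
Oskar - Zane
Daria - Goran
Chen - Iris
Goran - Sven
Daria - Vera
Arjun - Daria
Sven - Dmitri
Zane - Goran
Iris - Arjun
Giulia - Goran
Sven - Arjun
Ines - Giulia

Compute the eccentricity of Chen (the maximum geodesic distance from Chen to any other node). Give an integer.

4

Distances from Chen: Arjun:2, Daria:2, Dmitri:4, Giulia:2, Goran:3, Ines:3, Iris:1, Oskar:2, Sven:3, Vera:1, Zane:3.
The largest is 4 (to Dmitri), so the eccentricity of Chen is 4.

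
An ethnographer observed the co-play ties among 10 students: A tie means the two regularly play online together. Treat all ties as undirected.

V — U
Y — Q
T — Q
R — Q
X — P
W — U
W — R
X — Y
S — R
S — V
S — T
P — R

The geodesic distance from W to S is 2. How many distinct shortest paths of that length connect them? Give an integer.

1

The shortest distance is 2, and the only length-2 path is W–R–S. So there is exactly 1 shortest path.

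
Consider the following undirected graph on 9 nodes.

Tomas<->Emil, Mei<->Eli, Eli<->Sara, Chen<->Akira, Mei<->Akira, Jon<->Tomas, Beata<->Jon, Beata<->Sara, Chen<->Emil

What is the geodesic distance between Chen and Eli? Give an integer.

3

One shortest route is Chen – Akira – Mei – Eli, which uses 3 edges, and at distance 2 from Chen we only reach {Mei, Tomas}, which does not include Eli. So d(Chen,Eli) = 3.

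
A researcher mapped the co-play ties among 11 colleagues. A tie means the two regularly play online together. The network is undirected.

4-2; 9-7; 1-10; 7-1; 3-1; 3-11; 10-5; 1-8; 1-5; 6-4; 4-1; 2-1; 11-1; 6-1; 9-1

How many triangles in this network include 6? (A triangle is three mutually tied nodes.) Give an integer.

6's neighbors: 1 and 4.
Neighbor pairs that are themselves tied: 6–1–4. Each forms one triangle with 6, for 1 in total.

1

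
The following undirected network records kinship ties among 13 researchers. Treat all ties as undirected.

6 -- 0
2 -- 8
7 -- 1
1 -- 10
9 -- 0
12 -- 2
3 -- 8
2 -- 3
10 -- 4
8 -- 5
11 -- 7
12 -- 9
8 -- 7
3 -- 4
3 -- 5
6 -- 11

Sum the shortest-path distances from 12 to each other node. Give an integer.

32

Distances from 12: 0:2, 1:4, 2:1, 3:2, 4:3, 5:3, 6:3, 7:3, 8:2, 9:1, 10:4, 11:4.
Sum = 2 + 4 + 1 + 2 + 3 + 3 + 3 + 3 + 2 + 1 + 4 + 4 = 32.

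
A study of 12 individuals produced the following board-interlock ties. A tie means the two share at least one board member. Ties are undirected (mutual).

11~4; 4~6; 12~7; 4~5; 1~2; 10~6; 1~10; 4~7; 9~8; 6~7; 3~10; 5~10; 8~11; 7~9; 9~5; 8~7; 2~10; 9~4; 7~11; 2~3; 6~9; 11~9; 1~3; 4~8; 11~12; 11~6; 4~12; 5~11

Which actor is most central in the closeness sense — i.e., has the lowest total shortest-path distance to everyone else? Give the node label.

Farness (sum of distances to all others) for each node — 1:27, 2:27, 3:27, 4:18, 5:18, 6:17, 7:19, 8:25, 9:19, 10:19, 11:18, 12:26.
The smallest farness is 17, for 6, so 6 has the highest closeness.

6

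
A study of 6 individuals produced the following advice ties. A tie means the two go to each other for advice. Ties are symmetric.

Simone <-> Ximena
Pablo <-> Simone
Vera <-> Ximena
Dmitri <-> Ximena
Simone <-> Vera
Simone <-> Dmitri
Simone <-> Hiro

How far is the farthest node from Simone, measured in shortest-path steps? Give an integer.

1

Distances from Simone: Dmitri:1, Hiro:1, Pablo:1, Vera:1, Ximena:1.
The largest is 1 (to Dmitri, Vera, Hiro, Ximena, and Pablo), so the eccentricity of Simone is 1.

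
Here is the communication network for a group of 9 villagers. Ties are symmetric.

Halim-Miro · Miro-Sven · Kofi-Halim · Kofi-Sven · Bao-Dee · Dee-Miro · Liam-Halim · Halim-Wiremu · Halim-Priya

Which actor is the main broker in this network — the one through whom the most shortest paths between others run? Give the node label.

Halim

Unnormalized betweenness of each node: Bao:0, Dee:7, Halim:39/2, Kofi:2, Liam:0, Miro:14, Priya:0, Sven:3/2, Wiremu:0.
Halim has the largest value, 39/2, making it the main broker — the node through which the most shortest paths run.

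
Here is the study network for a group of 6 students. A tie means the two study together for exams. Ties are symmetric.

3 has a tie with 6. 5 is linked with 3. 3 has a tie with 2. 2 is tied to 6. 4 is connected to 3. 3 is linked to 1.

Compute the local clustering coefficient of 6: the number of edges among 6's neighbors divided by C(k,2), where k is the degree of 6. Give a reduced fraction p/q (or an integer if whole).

1

6's neighbors: 2 and 3 (k = 2).
Possible neighbor pairs: C(2,2) = 1. Edges among them: 2–3 → e = 1.
Clustering(6) = 1/1.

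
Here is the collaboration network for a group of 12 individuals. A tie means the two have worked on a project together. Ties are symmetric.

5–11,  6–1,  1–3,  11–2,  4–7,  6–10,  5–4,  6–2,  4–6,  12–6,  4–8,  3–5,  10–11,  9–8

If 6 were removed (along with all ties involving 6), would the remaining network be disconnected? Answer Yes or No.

Yes

Removing 6 leaves {1, 2, 3, 4, 5, 7, 8, 9, 10, and 11} with no path to {12}, so the network splits into 2 components. 6 is a cut vertex.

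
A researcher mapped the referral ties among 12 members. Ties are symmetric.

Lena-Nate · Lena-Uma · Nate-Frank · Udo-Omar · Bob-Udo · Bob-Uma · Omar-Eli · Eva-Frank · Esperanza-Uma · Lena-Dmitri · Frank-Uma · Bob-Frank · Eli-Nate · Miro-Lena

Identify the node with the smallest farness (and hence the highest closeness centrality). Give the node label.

Farness (sum of distances to all others) for each node — Bob:22, Dmitri:31, Eli:27, Esperanza:30, Eva:31, Frank:21, Lena:21, Miro:31, Nate:21, Omar:31, Udo:28, Uma:20.
The smallest farness is 20, for Uma, so Uma has the highest closeness.

Uma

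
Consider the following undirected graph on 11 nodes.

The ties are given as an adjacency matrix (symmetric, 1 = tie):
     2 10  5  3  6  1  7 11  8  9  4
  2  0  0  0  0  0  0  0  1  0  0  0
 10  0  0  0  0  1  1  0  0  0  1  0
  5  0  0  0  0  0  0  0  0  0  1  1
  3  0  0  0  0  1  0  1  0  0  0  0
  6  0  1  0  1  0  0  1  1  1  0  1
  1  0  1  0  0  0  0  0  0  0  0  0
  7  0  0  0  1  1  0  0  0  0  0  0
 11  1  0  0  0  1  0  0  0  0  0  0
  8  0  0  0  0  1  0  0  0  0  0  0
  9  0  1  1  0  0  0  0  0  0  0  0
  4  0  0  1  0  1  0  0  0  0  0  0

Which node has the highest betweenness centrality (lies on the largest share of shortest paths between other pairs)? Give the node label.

6

Unnormalized betweenness of each node: 1:0, 2:0, 3:0, 4:6, 5:1, 6:35, 7:0, 8:0, 9:2, 10:15, 11:9.
6 has the largest value, 35, making it the main broker — the node through which the most shortest paths run.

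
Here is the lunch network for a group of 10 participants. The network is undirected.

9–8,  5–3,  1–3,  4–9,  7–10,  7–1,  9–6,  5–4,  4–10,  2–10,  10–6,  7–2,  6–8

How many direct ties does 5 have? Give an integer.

2

5 is directly tied to 3 and 4. That is 2 neighbors, so the degree of 5 is 2.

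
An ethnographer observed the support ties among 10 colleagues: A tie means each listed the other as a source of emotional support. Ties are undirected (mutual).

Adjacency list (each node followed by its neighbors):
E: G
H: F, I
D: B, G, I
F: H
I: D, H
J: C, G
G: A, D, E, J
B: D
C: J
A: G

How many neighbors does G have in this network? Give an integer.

G is directly tied to A, D, E, and J. That is 4 neighbors, so the degree of G is 4.

4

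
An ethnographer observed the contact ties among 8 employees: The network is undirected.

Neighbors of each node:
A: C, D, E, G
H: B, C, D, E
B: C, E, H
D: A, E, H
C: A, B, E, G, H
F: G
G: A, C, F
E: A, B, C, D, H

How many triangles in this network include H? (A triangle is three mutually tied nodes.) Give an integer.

4

H's neighbors: B, C, D, and E.
Neighbor pairs that are themselves tied: H–B–C; H–B–E; H–C–E; H–D–E. Each forms one triangle with H, for 4 in total.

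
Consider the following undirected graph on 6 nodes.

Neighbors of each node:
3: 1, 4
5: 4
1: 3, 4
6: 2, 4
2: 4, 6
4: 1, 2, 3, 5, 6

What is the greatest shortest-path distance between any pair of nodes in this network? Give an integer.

Eccentricity of each node (its greatest distance to any other): 1:2, 2:2, 3:2, 4:1, 5:2, 6:2.
The maximum eccentricity is 2, realized for instance by the pair 1–5 via 1 – 4 – 5. So the diameter is 2.

2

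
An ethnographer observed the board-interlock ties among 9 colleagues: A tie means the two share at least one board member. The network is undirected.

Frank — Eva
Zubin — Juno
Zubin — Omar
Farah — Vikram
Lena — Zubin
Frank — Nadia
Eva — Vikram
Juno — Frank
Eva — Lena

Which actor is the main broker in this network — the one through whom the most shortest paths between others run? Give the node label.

Eva

Unnormalized betweenness of each node: Eva:14, Farah:0, Frank:10, Juno:4, Lena:6, Nadia:0, Omar:0, Vikram:7, Zubin:8.
Eva has the largest value, 14, making it the main broker — the node through which the most shortest paths run.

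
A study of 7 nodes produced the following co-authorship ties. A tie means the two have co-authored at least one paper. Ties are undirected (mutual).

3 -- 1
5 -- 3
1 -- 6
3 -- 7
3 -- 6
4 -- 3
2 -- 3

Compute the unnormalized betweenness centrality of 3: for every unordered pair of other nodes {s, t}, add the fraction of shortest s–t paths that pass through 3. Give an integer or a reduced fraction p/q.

14

Pairs whose geodesics pass through 3 — 7–1: 1; 7–2: 1; 7–4: 1; 7–5: 1; 7–6: 1; 1–2: 1; 1–4: 1; 1–5: 1; 2–4: 1; 2–5: 1; 2–6: 1; 4–5: 1; 4–6: 1; 5–6: 1.
All other pairs contribute 0.
Summing the contributions gives betweenness(3) = 14.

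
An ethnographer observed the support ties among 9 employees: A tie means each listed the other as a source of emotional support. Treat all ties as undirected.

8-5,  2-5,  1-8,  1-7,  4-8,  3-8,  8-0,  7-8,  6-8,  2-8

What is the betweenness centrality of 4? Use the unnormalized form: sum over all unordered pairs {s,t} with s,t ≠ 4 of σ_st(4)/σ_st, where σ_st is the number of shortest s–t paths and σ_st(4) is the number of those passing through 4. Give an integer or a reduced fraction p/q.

0

No shortest path between any pair of other nodes passes through 4.
Summing the contributions gives betweenness(4) = 0.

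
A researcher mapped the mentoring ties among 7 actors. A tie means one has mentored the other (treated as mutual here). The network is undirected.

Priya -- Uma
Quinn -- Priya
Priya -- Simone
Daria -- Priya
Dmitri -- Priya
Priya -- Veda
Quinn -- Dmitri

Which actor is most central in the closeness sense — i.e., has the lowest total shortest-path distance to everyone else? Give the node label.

Farness (sum of distances to all others) for each node — Daria:11, Dmitri:10, Priya:6, Quinn:10, Simone:11, Uma:11, Veda:11.
The smallest farness is 6, for Priya, so Priya has the highest closeness.

Priya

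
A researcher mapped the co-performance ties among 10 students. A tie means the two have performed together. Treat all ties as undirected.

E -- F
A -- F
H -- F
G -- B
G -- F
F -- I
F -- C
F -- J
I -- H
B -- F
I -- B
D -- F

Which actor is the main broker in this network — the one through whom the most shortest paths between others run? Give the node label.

Unnormalized betweenness of each node: A:0, B:1/2, C:0, D:0, E:0, F:32, G:0, H:0, I:1/2, J:0.
F has the largest value, 32, making it the main broker — the node through which the most shortest paths run.

F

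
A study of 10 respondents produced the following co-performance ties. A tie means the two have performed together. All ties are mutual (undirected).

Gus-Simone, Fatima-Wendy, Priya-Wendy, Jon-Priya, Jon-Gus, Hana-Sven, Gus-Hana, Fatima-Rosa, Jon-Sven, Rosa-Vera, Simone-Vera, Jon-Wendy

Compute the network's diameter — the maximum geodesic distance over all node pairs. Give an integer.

Eccentricity of each node (its greatest distance to any other): Fatima:4, Gus:3, Hana:4, Jon:3, Priya:4, Rosa:4, Simone:3, Sven:4, Vera:4, Wendy:3.
The maximum eccentricity is 4, realized for instance by the pair Hana–Fatima via Hana – Sven – Jon – Wendy – Fatima. So the diameter is 4.

4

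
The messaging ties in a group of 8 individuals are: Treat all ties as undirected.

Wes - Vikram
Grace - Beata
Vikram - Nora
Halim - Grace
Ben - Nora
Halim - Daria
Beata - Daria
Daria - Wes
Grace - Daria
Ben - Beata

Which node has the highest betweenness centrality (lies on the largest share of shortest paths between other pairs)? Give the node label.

Daria

Unnormalized betweenness of each node: Beata:17/3, Ben:11/3, Daria:23/3, Grace:4/3, Halim:0, Nora:2, Vikram:7/3, Wes:13/3.
Daria has the largest value, 23/3, making it the main broker — the node through which the most shortest paths run.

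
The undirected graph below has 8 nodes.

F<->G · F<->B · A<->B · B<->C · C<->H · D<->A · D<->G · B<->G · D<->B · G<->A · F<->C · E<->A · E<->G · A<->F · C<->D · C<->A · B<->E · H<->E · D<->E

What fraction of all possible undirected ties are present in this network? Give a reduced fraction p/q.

19/28

There are 19 edges and 8 nodes, so the maximum possible is C(8,2) = 28.
Density = 19/28.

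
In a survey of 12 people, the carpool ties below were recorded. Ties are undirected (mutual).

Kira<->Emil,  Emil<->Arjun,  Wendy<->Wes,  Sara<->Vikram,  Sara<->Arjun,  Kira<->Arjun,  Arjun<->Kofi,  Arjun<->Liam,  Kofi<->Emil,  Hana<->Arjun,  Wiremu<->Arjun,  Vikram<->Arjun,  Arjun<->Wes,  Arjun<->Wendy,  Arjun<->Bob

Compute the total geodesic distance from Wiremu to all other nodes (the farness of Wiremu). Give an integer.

21

Distances from Wiremu: Arjun:1, Bob:2, Emil:2, Hana:2, Kira:2, Kofi:2, Liam:2, Sara:2, Vikram:2, Wendy:2, Wes:2.
Sum = 1 + 2 + 2 + 2 + 2 + 2 + 2 + 2 + 2 + 2 + 2 = 21.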